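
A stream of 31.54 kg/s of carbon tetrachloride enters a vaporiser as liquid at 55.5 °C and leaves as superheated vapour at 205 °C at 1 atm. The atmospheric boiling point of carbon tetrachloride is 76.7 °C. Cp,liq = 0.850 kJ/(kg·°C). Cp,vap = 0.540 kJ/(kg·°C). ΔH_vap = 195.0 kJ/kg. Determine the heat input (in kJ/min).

Q = 534000 kJ/min

liquid 55.5→76.7 °C: 18.02 kJ/kg
vaporisation at 76.7 °C: 195 kJ/kg
vapour 76.7→205 °C: 69.282 kJ/kg
Δh = 18.02 + 195 + 69.282 = 282.3 kJ/kg
Q = ṁ·Δh = 31.54 kg/s × 282.3 kJ/kg = 8903.8 kJ/s
|Q| = 8903.8 kW = 534230 kJ/min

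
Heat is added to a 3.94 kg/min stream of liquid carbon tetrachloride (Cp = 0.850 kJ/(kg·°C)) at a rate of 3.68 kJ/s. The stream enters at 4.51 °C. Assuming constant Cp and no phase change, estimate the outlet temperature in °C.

T_out = 70.4 °C

Q = 3.68 kJ/s = 220.8 kJ/min
ΔT = Q/(ṁ·Cp) = 220.8/(3.94×0.850) = 65.93 K
T_out = 4.51 + 65.93 = 70.44 °C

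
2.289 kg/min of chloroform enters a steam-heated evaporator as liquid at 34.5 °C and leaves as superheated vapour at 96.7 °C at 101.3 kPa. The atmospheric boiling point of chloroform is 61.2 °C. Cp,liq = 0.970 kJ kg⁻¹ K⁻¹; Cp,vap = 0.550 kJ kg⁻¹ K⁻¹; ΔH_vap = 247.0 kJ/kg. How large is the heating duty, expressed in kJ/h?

Q = 40200 kJ/h

liquid 34.5→61.2 °C: 25.899 kJ/kg
vaporisation at 61.2 °C: 247 kJ/kg
vapour 61.2→96.7 °C: 19.525 kJ/kg
Δh = 25.899 + 247 + 19.525 = 292.42 kJ/kg
Q = ṁ·Δh = 2.289 kg/min × 292.42 kJ/kg = 669.36 kJ/min
|Q| = 11.156 kW = 40162 kJ/h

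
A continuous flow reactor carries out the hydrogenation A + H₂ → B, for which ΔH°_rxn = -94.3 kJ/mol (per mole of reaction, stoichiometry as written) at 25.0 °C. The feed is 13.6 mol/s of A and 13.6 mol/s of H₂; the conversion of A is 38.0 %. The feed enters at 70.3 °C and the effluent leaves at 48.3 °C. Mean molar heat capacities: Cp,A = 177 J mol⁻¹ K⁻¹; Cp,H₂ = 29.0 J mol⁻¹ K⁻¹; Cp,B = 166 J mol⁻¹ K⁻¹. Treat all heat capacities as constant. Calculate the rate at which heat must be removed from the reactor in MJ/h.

Q_out = 1990 MJ/h

Extent of reaction ξ = 0.380 × 13.6 = 5.168 mol/s
Reaction term: ξ·ΔH°_rxn = 5.168 × -94.3 = -487.34 kJ/s
Sensible, feed 70.3→25 °C: -126.91 kJ/s
Outlet flows (mol/s): A 8.432, H₂ 8.432, B 5.168
Sensible, products 25→48.3 °C: 60.461 kJ/s
Q = ΔH = -553.79 kJ/s = -553.79 kW
Heat removed = 1993.7 MJ/h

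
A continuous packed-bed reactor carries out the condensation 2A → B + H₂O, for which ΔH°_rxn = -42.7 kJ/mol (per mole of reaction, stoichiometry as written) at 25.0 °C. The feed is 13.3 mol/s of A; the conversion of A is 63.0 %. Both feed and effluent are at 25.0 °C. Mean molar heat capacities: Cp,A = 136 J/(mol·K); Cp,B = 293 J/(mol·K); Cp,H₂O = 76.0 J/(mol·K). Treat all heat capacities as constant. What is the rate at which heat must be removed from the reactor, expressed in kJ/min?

Q_out = 10700 kJ/min

Extent of reaction ξ = 0.630 × 13.3 / 2 = 4.1895 mol/s
Reaction term: ξ·ΔH°_rxn = 4.1895 × -42.7 = -178.89 kJ/s
Q = ΔH = -178.89 kJ/s = -178.89 kW
Heat removed = 10733 kJ/min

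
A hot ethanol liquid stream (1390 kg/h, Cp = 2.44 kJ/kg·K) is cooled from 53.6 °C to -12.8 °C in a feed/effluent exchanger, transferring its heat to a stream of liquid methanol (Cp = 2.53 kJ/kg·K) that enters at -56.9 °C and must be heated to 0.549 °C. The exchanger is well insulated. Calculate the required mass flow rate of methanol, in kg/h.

ṁ_c = 1550 kg/h

Heat released by hot stream: Q = 1390 × 2.44 × (53.6 − -12.8) = 225200 kJ/h
Energy balance on cold side (adiabatic exchanger): Q = ṁ_c·Cp_c·(T_c,out − T_c,in)
ṁ_c = 225200 / [2.53 × (0.549 − -56.9)] = 1549.4 kg/h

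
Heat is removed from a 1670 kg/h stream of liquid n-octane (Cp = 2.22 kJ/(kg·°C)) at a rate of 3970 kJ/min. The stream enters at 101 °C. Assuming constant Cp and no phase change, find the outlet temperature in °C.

Q = 3970 kJ/min = 238200 kJ/h
ΔT = Q/(ṁ·Cp) = 238200/(1670×2.22) = 64.25 K
T_out = 101 − 64.25 = 36.75 °C

T_out = 36.8 °C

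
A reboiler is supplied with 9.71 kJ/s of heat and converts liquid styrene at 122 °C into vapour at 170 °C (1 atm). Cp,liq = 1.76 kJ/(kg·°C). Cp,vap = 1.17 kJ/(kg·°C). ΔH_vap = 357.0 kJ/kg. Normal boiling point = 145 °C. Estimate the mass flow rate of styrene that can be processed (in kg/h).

Δh = 1.76×(145−122) + 357.0 + 1.17×(170−145) = 426.73 kJ/kg
Q = 9.71 kJ/s = 9.71 kJ/s = 34956 kJ/h
ṁ = Q/Δh = 34956 / 426.73 = 81.916 kg/h

ṁ = 81.9 kg/h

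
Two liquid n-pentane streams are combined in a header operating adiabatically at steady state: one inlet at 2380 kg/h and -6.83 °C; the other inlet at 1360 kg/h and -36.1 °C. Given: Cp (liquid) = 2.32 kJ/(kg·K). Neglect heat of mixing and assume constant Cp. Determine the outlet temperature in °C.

T_out = -17.5 °C

Energy balance with Q = 0: Σ ṁᵢCp,ᵢ(T_out − Tᵢ) = 0
Σ ṁᵢCp,ᵢTᵢ = 2380×2.32×-6.83 + 1360×2.32×-36.1 = -151620
Σ ṁᵢCp,ᵢ = 2380×2.32 + 1360×2.32 = 8676.8
T_out = -151620 / 8676.8 = -17.474 °C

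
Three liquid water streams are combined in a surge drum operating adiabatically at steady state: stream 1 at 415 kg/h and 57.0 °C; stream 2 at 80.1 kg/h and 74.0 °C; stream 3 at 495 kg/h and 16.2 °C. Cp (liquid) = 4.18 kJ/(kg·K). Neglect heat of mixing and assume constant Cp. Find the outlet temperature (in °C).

Energy balance with Q = 0: Σ ṁᵢCp,ᵢ(T_out − Tᵢ) = 0
T_out = Σ ṁᵢCp,ᵢTᵢ / Σ ṁᵢCp,ᵢ
      = 157170 / 4138.6 = 37.977 °C

T_out = 38.0 °C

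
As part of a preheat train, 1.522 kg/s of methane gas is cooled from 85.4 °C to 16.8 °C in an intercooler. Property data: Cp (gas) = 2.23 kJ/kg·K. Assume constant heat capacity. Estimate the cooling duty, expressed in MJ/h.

Q = ṁ·Cp·ΔT = 1.522 × 2.23 × (16.8 − 85.4) = -232.83 kJ/s
Cooling duty = 838.2 MJ/h

Q_c = 838 MJ/h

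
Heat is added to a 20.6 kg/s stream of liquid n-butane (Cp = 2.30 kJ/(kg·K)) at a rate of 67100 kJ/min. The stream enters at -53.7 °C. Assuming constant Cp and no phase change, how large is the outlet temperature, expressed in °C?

T_out = -30.1 °C

Q = 67100 kJ/min = 1118.3 kJ/s
ΔT = Q/(ṁ·Cp) = 1118.3/(20.6×2.30) = 23.603 K
T_out = -53.7 + 23.603 = -30.097 °C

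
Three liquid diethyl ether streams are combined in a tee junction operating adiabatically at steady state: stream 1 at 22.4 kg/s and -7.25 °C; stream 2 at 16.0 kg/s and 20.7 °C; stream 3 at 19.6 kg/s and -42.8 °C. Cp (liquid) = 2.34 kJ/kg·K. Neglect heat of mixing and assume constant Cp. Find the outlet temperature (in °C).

Energy balance with Q = 0: Σ ṁᵢCp,ᵢ(T_out − Tᵢ) = 0
Σ ṁᵢCp,ᵢTᵢ = 22.4×2.34×-7.25 + 16.0×2.34×20.7 + 19.6×2.34×-42.8 = -1568
Σ ṁᵢCp,ᵢ = 22.4×2.34 + 16.0×2.34 + 19.6×2.34 = 135.72
T_out = -1568 / 135.72 = -11.553 °C

T_out = -11.6 °C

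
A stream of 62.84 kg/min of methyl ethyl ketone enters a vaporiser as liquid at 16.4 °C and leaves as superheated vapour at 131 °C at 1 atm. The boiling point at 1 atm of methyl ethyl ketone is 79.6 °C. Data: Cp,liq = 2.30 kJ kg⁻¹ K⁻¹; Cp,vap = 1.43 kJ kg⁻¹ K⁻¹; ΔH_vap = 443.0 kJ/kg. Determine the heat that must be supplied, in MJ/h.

Q = 2500 MJ/h

liquid 16.4→79.6 °C: 145.36 kJ/kg
vaporisation at 79.6 °C: 443 kJ/kg
vapour 79.6→131 °C: 73.502 kJ/kg
Δh = 145.36 + 443 + 73.502 = 661.86 kJ/kg
Q = ṁ·Δh = 62.84 kg/min × 661.86 kJ/kg = 41591 kJ/min
|Q| = 693.19 kW = 2495.5 MJ/h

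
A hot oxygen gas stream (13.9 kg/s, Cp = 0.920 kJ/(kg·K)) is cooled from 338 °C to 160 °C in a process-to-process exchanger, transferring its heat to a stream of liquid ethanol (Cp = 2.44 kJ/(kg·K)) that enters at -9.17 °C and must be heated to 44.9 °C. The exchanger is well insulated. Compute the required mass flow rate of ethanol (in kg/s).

ṁ_c = 17.3 kg/s

Heat released by hot stream: Q = 13.9 × 0.920 × (338 − 160) = 2276.3 kJ/s
Energy balance on cold side (adiabatic exchanger): Q = ṁ_c·Cp_c·(T_c,out − T_c,in)
ṁ_c = 2276.3 / [2.44 × (44.9 − -9.17)] = 17.253 kg/s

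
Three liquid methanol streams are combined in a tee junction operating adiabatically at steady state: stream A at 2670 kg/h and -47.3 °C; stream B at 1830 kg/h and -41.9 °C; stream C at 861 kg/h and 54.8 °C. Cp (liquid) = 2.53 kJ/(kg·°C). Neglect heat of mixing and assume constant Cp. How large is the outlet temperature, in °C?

No heat crosses the boundary, so H_out = H_in.
Σ ṁᵢCp,ᵢTᵢ = 2670×2.53×-47.3 + 1830×2.53×-41.9 + 861×2.53×54.8 = -394140
Σ ṁᵢCp,ᵢ = 2670×2.53 + 1830×2.53 + 861×2.53 = 13563
T_out = -394140 / 13563 = -29.059 °C

T_out = -29.1 °C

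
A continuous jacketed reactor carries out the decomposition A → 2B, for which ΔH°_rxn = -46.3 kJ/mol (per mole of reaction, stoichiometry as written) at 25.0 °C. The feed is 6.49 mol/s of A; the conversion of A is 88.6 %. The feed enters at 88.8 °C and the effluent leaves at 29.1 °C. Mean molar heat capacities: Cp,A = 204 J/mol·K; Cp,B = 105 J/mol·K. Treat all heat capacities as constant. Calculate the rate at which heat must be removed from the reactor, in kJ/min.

Extent of reaction ξ = 0.886 × 6.49 = 5.7501 mol/s
Reaction term: ξ·ΔH°_rxn = 5.7501 × -46.3 = -266.23 kJ/s
Sensible, feed 88.8→25 °C: -84.469 kJ/s
Outlet flows (mol/s): A 0.73986, B 11.5
Sensible, products 25→29.1 °C: 5.5697 kJ/s
Q = ΔH = -345.13 kJ/s = -345.13 kW
Heat removed = 20708 kJ/min

Q_out = 20700 kJ/min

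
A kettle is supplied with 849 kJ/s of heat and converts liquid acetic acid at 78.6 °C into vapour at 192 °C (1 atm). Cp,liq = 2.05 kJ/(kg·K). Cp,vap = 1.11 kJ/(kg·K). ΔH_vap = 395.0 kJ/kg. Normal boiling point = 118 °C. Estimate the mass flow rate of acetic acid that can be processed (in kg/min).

ṁ = 91.3 kg/min

Δh = 2.05×(118−78.6) + 395.0 + 1.11×(192−118) = 557.91 kJ/kg
Q = 849 kJ/s = 849 kJ/s = 50940 kJ/min
ṁ = Q/Δh = 50940 / 557.91 = 91.305 kg/min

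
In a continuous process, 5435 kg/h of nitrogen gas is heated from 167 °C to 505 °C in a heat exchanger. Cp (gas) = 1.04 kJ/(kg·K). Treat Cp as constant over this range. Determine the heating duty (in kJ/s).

Q = ṁ·Cp·ΔT = 5435 × 1.04 × (505 − 167) = 1.9105e+06 kJ/h
Converting: 1.9105e+06 / 3600 s = 530.7 kW

Q = 531 kJ/s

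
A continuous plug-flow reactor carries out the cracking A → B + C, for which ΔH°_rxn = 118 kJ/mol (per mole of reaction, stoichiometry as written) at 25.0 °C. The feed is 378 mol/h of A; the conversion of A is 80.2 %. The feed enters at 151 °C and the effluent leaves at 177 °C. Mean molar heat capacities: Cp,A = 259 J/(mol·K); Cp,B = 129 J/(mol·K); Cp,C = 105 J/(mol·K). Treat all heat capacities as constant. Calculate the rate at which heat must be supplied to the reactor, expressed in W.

Extent of reaction ξ = 0.802 × 378 = 303.16 mol/h
Reaction term: ξ·ΔH°_rxn = 303.16 × 118 = 35772 kJ/h
Sensible, feed 151→25 °C: -12336 kJ/h
Outlet flows (mol/h): A 74.844, B 303.16, C 303.16
Sensible, products 25→177 °C: 13729 kJ/h
Q = ΔH = 37166 kJ/h = 10.324 kW
Heat supplied = 10324 W

Q_in = 10300 W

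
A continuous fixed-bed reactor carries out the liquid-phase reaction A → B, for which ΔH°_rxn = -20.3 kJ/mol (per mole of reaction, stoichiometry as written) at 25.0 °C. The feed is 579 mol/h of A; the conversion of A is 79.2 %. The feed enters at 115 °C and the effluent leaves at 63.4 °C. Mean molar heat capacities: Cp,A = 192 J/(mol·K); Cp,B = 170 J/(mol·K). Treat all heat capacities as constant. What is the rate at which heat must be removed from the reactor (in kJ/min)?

Q_out = 257 kJ/min

Extent of reaction ξ = 0.792 × 579 = 458.57 mol/h
Reaction term: ξ·ΔH°_rxn = 458.57 × -20.3 = -9308.9 kJ/h
Sensible, feed 115→25 °C: -10005 kJ/h
Outlet flows (mol/h): A 120.43, B 458.57
Sensible, products 25→63.4 °C: 3881.5 kJ/h
Q = ΔH = -15433 kJ/h = -4.2868 kW
Heat removed = 257.21 kJ/min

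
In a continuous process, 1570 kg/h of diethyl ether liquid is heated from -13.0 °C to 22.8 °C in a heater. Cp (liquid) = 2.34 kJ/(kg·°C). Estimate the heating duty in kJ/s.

Q = ṁ·Cp·ΔT = 1570 × 2.34 × (22.8 − -13.0) = 131520 kJ/h
Converting: 131520 / 3600 s = 36.534 kW

Q = 36.5 kJ/s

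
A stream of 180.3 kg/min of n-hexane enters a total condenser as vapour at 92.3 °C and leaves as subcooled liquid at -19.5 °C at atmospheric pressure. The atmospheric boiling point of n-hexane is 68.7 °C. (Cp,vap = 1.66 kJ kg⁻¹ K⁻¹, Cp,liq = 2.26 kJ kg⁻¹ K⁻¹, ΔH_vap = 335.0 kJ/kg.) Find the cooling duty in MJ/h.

vapour 92.3→68.7 °C: -39.176 kJ/kg
condensation at 68.7 °C: -335 kJ/kg
liquid 68.7→-19.5 °C: -199.33 kJ/kg
Δh = -39.176 + -335 + -199.33 = -573.51 kJ/kg
Q = ṁ·Δh = 180.3 kg/min × -573.51 kJ/kg = -103400 kJ/min
|Q| = 1723.4 kW = 6204.2 MJ/h

Q_c = 6200 MJ/h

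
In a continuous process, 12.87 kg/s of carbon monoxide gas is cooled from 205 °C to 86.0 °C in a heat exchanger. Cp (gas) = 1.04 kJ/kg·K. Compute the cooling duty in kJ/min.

Q_c = 95600 kJ/min

Q = ṁ·Cp·ΔT = 12.87 × 1.04 × (86.0 − 205) = -1592.8 kJ/s
Cooling duty = 95567 kJ/min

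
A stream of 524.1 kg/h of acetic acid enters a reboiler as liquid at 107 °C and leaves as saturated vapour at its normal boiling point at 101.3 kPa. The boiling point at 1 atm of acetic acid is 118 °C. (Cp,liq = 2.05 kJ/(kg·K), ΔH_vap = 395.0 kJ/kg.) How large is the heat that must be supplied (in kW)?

Q = 60.8 kW

liquid 107→118 °C: 22.55 kJ/kg
vaporisation at 118 °C: 395 kJ/kg
Δh = 22.55 + 395 = 417.55 kJ/kg
Q = ṁ·Δh = 524.1 kg/h × 417.55 kJ/kg = 218840 kJ/h
|Q| = 60.788 kW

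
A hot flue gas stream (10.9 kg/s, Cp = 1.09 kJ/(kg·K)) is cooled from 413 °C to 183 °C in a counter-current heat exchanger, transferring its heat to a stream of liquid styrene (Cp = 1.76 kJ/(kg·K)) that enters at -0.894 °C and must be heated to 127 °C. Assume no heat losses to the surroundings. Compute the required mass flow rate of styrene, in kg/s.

Heat released by hot stream: Q = 10.9 × 1.09 × (413 − 183) = 2732.6 kJ/s
Energy balance on cold side (adiabatic exchanger): Q = ṁ_c·Cp_c·(T_c,out − T_c,in)
ṁ_c = 2732.6 / [1.76 × (127 − -0.894)] = 12.14 kg/s

ṁ_c = 12.1 kg/s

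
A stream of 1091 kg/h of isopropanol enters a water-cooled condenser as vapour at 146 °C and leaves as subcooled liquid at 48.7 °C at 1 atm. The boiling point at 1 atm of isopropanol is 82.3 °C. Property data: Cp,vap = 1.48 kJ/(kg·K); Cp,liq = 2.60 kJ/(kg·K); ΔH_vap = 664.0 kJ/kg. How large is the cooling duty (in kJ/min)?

Q_c = 15400 kJ/min

vapour 146→82.3 °C: -94.276 kJ/kg
condensation at 82.3 °C: -664 kJ/kg
liquid 82.3→48.7 °C: -87.36 kJ/kg
Δh = -94.276 + -664 + -87.36 = -845.64 kJ/kg
Q = ṁ·Δh = 1091 kg/h × -845.64 kJ/kg = -922590 kJ/h
|Q| = 256.27 kW = 15376 kJ/min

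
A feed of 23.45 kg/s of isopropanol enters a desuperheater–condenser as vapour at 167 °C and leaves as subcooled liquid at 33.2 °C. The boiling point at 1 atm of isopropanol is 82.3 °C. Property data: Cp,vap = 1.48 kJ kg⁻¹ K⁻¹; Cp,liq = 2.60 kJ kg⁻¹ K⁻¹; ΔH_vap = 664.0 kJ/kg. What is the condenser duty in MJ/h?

vapour 167→82.3 °C: -125.36 kJ/kg
condensation at 82.3 °C: -664 kJ/kg
liquid 82.3→33.2 °C: -127.66 kJ/kg
Δh = -125.36 + -664 + -127.66 = -917.02 kJ/kg
Q = ṁ·Δh = 23.45 kg/s × -917.02 kJ/kg = -21504 kJ/s
|Q| = 21504 kW = 77414 MJ/h

Q_c = 77400 MJ/h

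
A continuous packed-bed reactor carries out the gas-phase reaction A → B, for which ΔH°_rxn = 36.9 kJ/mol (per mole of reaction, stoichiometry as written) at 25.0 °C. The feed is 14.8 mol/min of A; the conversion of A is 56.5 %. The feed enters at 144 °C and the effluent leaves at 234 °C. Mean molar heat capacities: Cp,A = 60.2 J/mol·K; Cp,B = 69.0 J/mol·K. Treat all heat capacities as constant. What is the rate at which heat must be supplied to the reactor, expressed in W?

Q_in = 6740 W

Extent of reaction ξ = 0.565 × 14.8 = 8.362 mol/min
Reaction term: ξ·ΔH°_rxn = 8.362 × 36.9 = 308.56 kJ/min
Sensible, feed 144→25 °C: -106.02 kJ/min
Outlet flows (mol/min): A 6.438, B 8.362
Sensible, products 25→234 °C: 201.59 kJ/min
Q = ΔH = 404.12 kJ/min = 6.7354 kW
Heat supplied = 6735.4 W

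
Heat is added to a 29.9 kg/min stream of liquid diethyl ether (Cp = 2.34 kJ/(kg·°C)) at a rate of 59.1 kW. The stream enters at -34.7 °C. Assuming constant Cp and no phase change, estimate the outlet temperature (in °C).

T_out = 16.0 °C

Q = 59.1 kW = 3546 kJ/min
ΔT = Q/(ṁ·Cp) = 3546/(29.9×2.34) = 50.682 K
T_out = -34.7 + 50.682 = 15.982 °C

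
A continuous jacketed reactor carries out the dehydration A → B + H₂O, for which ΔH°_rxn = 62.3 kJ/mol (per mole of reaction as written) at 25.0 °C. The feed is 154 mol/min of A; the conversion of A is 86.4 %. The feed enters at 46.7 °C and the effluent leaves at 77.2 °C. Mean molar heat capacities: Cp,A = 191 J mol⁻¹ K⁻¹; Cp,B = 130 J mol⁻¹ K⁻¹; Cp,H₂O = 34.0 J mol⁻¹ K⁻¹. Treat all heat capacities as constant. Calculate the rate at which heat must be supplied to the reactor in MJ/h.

Extent of reaction ξ = 0.864 × 154 = 133.06 mol/min
Reaction term: ξ·ΔH°_rxn = 133.06 × 62.3 = 8289.4 kJ/min
Sensible, feed 46.7→25 °C: -638.28 kJ/min
Outlet flows (mol/min): A 20.944, B 133.06, H₂O 133.06
Sensible, products 25→77.2 °C: 1347.9 kJ/min
Q = ΔH = 8999 kJ/min = 149.98 kW
Heat supplied = 539.94 MJ/h

Q_in = 540 MJ/h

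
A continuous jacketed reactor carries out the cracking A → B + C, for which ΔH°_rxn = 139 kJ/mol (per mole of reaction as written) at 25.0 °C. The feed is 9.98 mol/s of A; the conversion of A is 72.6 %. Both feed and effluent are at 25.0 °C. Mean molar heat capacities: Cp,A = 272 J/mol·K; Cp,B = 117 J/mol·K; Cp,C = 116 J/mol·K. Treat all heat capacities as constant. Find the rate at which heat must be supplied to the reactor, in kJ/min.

Extent of reaction ξ = 0.726 × 9.98 = 7.2455 mol/s
Reaction term: ξ·ΔH°_rxn = 7.2455 × 139 = 1007.1 kJ/s
Q = ΔH = 1007.1 kJ/s = 1007.1 kW
Heat supplied = 60427 kJ/min

Q_in = 60400 kJ/min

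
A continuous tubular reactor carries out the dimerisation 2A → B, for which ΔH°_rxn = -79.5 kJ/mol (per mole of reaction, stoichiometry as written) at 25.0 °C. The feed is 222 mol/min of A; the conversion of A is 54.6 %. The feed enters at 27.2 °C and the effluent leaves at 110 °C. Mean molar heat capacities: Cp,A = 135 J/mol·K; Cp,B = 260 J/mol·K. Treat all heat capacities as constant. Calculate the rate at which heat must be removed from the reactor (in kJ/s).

Extent of reaction ξ = 0.546 × 222 / 2 = 60.606 mol/min
Reaction term: ξ·ΔH°_rxn = 60.606 × -79.5 = -4818.2 kJ/min
Sensible, feed 27.2→25 °C: -65.934 kJ/min
Outlet flows (mol/min): A 100.79, B 60.606
Sensible, products 25→110 °C: 2495.9 kJ/min
Q = ΔH = -2388.2 kJ/min = -39.803 kW
Heat removed = 39.803 kJ/s

Q_out = 39.8 kJ/s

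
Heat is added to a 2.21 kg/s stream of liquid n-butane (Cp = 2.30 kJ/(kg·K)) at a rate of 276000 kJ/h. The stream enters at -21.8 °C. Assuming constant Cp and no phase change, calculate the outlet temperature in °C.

Q = 276000 kJ/h = 76.667 kJ/s
ΔT = Q/(ṁ·Cp) = 76.667/(2.21×2.30) = 15.083 K
T_out = -21.8 + 15.083 = -6.717 °C

T_out = -6.72 °C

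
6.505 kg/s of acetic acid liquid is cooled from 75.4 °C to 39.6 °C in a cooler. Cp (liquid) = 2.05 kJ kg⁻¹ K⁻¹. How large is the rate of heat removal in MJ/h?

Q = ṁ·Cp·ΔT = 6.505 × 2.05 × (39.6 − 75.4) = -477.4 kJ/s
Cooling duty = 1718.6 MJ/h

Q_c = 1720 MJ/h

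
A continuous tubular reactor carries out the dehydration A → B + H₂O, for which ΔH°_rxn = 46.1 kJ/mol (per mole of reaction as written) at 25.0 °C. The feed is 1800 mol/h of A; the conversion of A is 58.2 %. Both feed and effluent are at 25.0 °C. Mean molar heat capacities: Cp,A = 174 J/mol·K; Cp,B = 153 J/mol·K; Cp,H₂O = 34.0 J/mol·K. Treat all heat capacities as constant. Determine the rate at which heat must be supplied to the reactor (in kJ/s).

Extent of reaction ξ = 0.582 × 1800 = 1047.6 mol/h
Reaction term: ξ·ΔH°_rxn = 1047.6 × 46.1 = 48294 kJ/h
Q = ΔH = 48294 kJ/h = 13.415 kW
Heat supplied = 13.415 kJ/s

Q_in = 13.4 kJ/s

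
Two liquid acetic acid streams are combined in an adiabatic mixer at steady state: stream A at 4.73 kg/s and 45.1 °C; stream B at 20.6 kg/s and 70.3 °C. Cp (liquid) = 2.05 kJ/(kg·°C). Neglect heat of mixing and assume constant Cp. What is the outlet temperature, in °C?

T_out = 65.6 °C

No heat crosses the boundary, so H_out = H_in.
Σ ṁᵢCp,ᵢTᵢ = 4.73×2.05×45.1 + 20.6×2.05×70.3 = 3406.1
Σ ṁᵢCp,ᵢ = 4.73×2.05 + 20.6×2.05 = 51.926
T_out = 3406.1 / 51.926 = 65.594 °C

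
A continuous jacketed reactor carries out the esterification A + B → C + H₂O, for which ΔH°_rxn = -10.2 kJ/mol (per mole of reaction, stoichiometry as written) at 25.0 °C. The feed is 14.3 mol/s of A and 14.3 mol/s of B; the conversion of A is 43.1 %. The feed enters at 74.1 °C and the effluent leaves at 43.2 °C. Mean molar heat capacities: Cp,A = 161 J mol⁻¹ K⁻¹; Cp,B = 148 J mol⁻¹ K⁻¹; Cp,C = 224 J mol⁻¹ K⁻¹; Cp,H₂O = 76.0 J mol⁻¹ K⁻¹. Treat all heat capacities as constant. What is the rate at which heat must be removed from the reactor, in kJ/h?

Extent of reaction ξ = 0.431 × 14.3 = 6.1633 mol/s
Reaction term: ξ·ΔH°_rxn = 6.1633 × -10.2 = -62.866 kJ/s
Sensible, feed 74.1→25 °C: -216.96 kJ/s
Outlet flows (mol/s): A 8.1367, B 8.1367, C 6.1633, H₂O 6.1633
Sensible, products 25→43.2 °C: 79.411 kJ/s
Q = ΔH = -200.41 kJ/s = -200.41 kW
Heat removed = 721490 kJ/h

Q_out = 721000 kJ/h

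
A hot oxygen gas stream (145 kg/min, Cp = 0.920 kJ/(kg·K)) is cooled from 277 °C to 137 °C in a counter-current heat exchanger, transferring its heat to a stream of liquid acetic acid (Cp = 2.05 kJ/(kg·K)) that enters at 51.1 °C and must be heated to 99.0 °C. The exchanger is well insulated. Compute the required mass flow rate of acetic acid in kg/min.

ṁ_c = 190 kg/min

Heat released by hot stream: Q = 145 × 0.920 × (277 − 137) = 18676 kJ/min
Energy balance on cold side (adiabatic exchanger): Q = ṁ_c·Cp_c·(T_c,out − T_c,in)
ṁ_c = 18676 / [2.05 × (99.0 − 51.1)] = 190.19 kg/min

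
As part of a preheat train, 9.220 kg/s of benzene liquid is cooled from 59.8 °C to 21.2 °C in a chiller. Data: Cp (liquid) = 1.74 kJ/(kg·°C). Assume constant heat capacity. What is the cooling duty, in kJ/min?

Q_c = 37200 kJ/min

Q = ṁ·Cp·ΔT = 9.220 × 1.74 × (21.2 − 59.8) = -619.25 kJ/s
Cooling duty = 37155 kJ/min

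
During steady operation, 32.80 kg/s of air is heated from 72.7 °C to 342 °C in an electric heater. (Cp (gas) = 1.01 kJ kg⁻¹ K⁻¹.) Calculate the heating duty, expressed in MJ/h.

Q = ṁ·Cp·ΔT = 32.80 × 1.01 × (342 − 72.7) = 8921.4 kJ/s
Heating duty = 32117 MJ/h

Q = 32100 MJ/h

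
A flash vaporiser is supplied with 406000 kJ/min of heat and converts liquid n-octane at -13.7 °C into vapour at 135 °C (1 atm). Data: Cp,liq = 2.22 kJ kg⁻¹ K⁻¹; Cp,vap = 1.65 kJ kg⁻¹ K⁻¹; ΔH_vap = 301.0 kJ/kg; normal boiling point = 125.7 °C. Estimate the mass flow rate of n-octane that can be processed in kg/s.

Δh = 2.22×(125.7−-13.7) + 301.0 + 1.65×(135−125.7) = 625.81 kJ/kg
Q = 406000 kJ/min = 6766.7 kJ/s = 6766.7 kJ/s
ṁ = Q/Δh = 6766.7 / 625.81 = 10.813 kg/s

ṁ = 10.8 kg/s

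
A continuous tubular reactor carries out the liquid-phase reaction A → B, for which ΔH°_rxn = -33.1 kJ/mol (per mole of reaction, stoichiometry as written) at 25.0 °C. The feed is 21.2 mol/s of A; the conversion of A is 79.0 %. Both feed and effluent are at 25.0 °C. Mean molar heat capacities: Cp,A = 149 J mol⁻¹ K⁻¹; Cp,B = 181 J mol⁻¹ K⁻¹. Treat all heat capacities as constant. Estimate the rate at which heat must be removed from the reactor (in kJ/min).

Q_out = 33300 kJ/min

Extent of reaction ξ = 0.790 × 21.2 = 16.748 mol/s
Reaction term: ξ·ΔH°_rxn = 16.748 × -33.1 = -554.36 kJ/s
Q = ΔH = -554.36 kJ/s = -554.36 kW
Heat removed = 33262 kJ/min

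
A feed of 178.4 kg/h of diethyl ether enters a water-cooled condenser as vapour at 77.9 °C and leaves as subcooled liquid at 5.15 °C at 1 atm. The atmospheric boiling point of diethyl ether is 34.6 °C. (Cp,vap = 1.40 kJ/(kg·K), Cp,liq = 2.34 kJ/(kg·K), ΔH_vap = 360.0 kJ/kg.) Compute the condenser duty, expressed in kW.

vapour 77.9→34.6 °C: -60.62 kJ/kg
condensation at 34.6 °C: -360 kJ/kg
liquid 34.6→5.15 °C: -68.913 kJ/kg
Δh = -60.62 + -360 + -68.913 = -489.53 kJ/kg
Q = ṁ·Δh = 178.4 kg/h × -489.53 kJ/kg = -87333 kJ/h
|Q| = 24.259 kW

Q_c = 24.3 kW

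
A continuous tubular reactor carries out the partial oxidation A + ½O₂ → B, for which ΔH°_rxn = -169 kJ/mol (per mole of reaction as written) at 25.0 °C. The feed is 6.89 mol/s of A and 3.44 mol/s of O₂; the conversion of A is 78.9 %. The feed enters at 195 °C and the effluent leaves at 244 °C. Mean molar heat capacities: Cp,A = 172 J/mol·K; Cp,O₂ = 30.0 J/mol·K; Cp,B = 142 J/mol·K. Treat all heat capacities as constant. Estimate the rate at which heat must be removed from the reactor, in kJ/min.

Extent of reaction ξ = 0.789 × 6.89 = 5.4362 mol/s
Reaction term: ξ·ΔH°_rxn = 5.4362 × -169 = -918.72 kJ/s
Sensible, feed 195→25 °C: -219.01 kJ/s
Outlet flows (mol/s): A 1.4538, O₂ 0.72189, B 5.4362
Sensible, products 25→244 °C: 228.56 kJ/s
Q = ΔH = -909.17 kJ/s = -909.17 kW
Heat removed = 54550 kJ/min

Q_out = 54600 kJ/min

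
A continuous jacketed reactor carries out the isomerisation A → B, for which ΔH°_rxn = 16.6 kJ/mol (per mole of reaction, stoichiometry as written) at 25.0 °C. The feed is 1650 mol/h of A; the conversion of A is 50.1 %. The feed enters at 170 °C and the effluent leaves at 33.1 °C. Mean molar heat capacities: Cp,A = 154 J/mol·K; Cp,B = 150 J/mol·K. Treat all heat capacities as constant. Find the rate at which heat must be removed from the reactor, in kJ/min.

Extent of reaction ξ = 0.501 × 1650 = 826.65 mol/h
Reaction term: ξ·ΔH°_rxn = 826.65 × 16.6 = 13722 kJ/h
Sensible, feed 170→25 °C: -36844 kJ/h
Outlet flows (mol/h): A 823.35, B 826.65
Sensible, products 25→33.1 °C: 2031.4 kJ/h
Q = ΔH = -21091 kJ/h = -5.8585 kW
Heat removed = 351.51 kJ/min

Q_out = 352 kJ/min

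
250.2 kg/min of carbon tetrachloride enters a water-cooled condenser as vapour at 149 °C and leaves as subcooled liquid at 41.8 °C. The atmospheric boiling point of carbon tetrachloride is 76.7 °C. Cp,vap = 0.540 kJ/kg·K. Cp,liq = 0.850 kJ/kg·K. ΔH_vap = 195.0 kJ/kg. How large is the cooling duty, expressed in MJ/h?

Q_c = 3960 MJ/h

vapour 149→76.7 °C: -39.042 kJ/kg
condensation at 76.7 °C: -195 kJ/kg
liquid 76.7→41.8 °C: -29.665 kJ/kg
Δh = -39.042 + -195 + -29.665 = -263.71 kJ/kg
Q = ṁ·Δh = 250.2 kg/min × -263.71 kJ/kg = -65979 kJ/min
|Q| = 1099.7 kW = 3958.8 MJ/h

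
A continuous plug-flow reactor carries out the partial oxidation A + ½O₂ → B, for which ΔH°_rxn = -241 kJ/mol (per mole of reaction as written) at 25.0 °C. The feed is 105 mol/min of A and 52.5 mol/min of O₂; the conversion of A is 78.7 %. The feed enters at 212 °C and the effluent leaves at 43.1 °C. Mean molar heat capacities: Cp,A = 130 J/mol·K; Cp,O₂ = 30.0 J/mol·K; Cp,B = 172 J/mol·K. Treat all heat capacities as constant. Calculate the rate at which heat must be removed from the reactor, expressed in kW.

Extent of reaction ξ = 0.787 × 105 = 82.635 mol/min
Reaction term: ξ·ΔH°_rxn = 82.635 × -241 = -19915 kJ/min
Sensible, feed 212→25 °C: -2847.1 kJ/min
Outlet flows (mol/min): A 22.365, O₂ 11.182, B 82.635
Sensible, products 25→43.1 °C: 315.96 kJ/min
Q = ΔH = -22446 kJ/min = -374.1 kW
Heat removed = 374.1 kW

Q_out = 374 kW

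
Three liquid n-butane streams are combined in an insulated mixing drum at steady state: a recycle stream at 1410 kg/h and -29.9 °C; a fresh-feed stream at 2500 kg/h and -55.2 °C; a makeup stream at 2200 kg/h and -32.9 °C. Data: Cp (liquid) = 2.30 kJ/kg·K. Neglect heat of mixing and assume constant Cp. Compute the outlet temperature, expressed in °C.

T_out = -41.3 °C

No heat crosses the boundary, so H_out = H_in.
Σ ṁᵢCp,ᵢTᵢ = 1410×2.30×-29.9 + 2500×2.30×-55.2 + 2200×2.30×-32.9 = -580840
Σ ṁᵢCp,ᵢ = 1410×2.30 + 2500×2.30 + 2200×2.30 = 14053
T_out = -580840 / 14053 = -41.332 °C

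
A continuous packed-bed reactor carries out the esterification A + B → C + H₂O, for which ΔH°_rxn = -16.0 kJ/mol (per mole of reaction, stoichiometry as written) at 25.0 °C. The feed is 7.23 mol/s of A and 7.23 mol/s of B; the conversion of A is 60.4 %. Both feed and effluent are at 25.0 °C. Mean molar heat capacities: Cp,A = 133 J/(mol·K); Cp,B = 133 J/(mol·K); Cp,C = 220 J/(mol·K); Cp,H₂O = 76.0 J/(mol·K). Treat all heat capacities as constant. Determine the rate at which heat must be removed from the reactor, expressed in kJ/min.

Q_out = 4190 kJ/min

Extent of reaction ξ = 0.604 × 7.23 = 4.3669 mol/s
Reaction term: ξ·ΔH°_rxn = 4.3669 × -16.0 = -69.871 kJ/s
Q = ΔH = -69.871 kJ/s = -69.871 kW
Heat removed = 4192.2 kJ/min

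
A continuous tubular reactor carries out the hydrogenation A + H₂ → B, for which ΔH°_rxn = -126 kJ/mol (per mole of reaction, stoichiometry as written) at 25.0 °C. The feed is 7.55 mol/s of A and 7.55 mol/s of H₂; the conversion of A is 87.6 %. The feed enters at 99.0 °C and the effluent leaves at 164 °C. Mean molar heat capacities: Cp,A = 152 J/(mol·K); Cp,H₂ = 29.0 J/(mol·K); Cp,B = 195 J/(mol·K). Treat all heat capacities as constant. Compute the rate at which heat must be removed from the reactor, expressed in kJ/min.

Q_out = 43900 kJ/min

Extent of reaction ξ = 0.876 × 7.55 = 6.6138 mol/s
Reaction term: ξ·ΔH°_rxn = 6.6138 × -126 = -833.34 kJ/s
Sensible, feed 99.0→25 °C: -101.12 kJ/s
Outlet flows (mol/s): A 0.9362, H₂ 0.9362, B 6.6138
Sensible, products 25→164 °C: 202.82 kJ/s
Q = ΔH = -731.64 kJ/s = -731.64 kW
Heat removed = 43899 kJ/min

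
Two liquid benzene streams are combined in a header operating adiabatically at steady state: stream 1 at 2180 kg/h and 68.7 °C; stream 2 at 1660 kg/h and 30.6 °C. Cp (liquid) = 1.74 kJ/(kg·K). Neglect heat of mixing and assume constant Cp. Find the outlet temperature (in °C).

T_out = 52.2 °C

Adiabatic, steady state ⇒ Σ ṁᵢCp,ᵢ(T_out − Tᵢ) = 0
Σ ṁᵢCp,ᵢTᵢ = 2180×1.74×68.7 + 1660×1.74×30.6 = 348980
Σ ṁᵢCp,ᵢ = 2180×1.74 + 1660×1.74 = 6681.6
T_out = 348980 / 6681.6 = 52.23 °C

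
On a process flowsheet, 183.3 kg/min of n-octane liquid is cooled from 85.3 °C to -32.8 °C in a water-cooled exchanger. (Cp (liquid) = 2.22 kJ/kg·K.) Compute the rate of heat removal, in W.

Q_c = 801000 W

Q = ṁ·Cp·ΔT = 183.3 × 2.22 × (-32.8 − 85.3) = -48058 kJ/min
Converting: 48058 / 60 s = 800.97 kW
Cooling duty = 800970 W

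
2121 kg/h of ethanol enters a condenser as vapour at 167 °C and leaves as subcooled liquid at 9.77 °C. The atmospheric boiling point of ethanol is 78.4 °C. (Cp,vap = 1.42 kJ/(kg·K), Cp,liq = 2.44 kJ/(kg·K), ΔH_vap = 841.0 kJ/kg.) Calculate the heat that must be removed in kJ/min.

vapour 167→78.4 °C: -125.81 kJ/kg
condensation at 78.4 °C: -841 kJ/kg
liquid 78.4→9.77 °C: -167.46 kJ/kg
Δh = -125.81 + -841 + -167.46 = -1134.3 kJ/kg
Q = ṁ·Δh = 2121 kg/h × -1134.3 kJ/kg = -2.4058e+06 kJ/h
|Q| = 668.27 kW = 40096 kJ/min

Q_c = 40100 kJ/min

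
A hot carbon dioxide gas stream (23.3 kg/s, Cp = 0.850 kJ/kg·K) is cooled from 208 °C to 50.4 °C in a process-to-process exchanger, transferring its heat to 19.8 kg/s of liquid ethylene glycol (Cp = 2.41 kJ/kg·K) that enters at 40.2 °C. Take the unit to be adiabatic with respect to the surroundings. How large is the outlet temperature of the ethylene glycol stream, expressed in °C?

Heat released by hot stream: Q = 23.3 × 0.850 × (208 − 50.4) = 3121.3 kJ/s
Energy balance on cold side (adiabatic exchanger): Q = ṁ_c·Cp_c·(T_c,out − T_c,in)
T_c,out = 40.2 + 3121.3/(19.8 × 2.41) = 105.61 °C

T_c,out = 106 °C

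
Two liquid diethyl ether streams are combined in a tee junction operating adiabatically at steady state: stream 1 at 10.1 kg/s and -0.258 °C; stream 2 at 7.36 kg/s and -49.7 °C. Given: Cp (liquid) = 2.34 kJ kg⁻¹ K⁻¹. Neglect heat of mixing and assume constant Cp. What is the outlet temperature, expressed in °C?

T_out = -21.1 °C

Adiabatic, steady state ⇒ Σ ṁᵢCp,ᵢ(T_out − Tᵢ) = 0
T_out = Σ ṁᵢCp,ᵢTᵢ / Σ ṁᵢCp,ᵢ
      = -862.05 / 40.856 = -21.1 °C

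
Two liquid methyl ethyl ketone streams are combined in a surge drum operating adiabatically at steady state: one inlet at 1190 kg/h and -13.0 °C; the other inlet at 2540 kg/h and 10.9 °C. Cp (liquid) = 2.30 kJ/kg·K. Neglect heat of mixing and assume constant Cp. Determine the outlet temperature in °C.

T_out = 3.28 °C

Energy balance with Q = 0: Σ ṁᵢCp,ᵢ(T_out − Tᵢ) = 0
Σ ṁᵢCp,ᵢTᵢ = 1190×2.30×-13.0 + 2540×2.30×10.9 = 28097
Σ ṁᵢCp,ᵢ = 1190×2.30 + 2540×2.30 = 8579
T_out = 28097 / 8579 = 3.2751 °C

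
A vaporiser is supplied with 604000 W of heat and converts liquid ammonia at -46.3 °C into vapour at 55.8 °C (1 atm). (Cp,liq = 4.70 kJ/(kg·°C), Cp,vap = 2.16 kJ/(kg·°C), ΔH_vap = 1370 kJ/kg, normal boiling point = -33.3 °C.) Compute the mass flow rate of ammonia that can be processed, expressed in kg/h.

ṁ = 1340 kg/h

Δh = 4.70×(-33.3−-46.3) + 1370 + 2.16×(55.8−-33.3) = 1623.6 kJ/kg
Q = 604000 W = 604 kJ/s = 2.1744e+06 kJ/h
ṁ = Q/Δh = 2.1744e+06 / 1623.6 = 1339.3 kg/h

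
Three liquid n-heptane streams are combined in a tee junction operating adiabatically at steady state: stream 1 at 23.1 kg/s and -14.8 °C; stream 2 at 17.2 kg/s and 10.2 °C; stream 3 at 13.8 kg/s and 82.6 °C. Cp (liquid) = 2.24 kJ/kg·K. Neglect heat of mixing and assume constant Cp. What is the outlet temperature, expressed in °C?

Energy balance with Q = 0: Σ ṁᵢCp,ᵢ(T_out − Tᵢ) = 0
Σ ṁᵢCp,ᵢTᵢ = 23.1×2.24×-14.8 + 17.2×2.24×10.2 + 13.8×2.24×82.6 = 2180.5
Σ ṁᵢCp,ᵢ = 23.1×2.24 + 17.2×2.24 + 13.8×2.24 = 121.18
T_out = 2180.5 / 121.18 = 17.993 °C

T_out = 18.0 °C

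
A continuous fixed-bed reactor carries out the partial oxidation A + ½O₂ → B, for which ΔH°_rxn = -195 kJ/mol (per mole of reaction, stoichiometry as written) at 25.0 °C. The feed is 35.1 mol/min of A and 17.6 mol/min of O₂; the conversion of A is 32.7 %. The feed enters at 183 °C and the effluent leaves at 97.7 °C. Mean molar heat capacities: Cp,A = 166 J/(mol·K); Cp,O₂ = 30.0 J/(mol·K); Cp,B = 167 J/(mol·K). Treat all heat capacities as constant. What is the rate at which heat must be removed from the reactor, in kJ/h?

Extent of reaction ξ = 0.327 × 35.1 = 11.478 mol/min
Reaction term: ξ·ΔH°_rxn = 11.478 × -195 = -2238.2 kJ/min
Sensible, feed 183→25 °C: -1004 kJ/min
Outlet flows (mol/min): A 23.622, O₂ 11.861, B 11.478
Sensible, products 25→97.7 °C: 450.3 kJ/min
Q = ΔH = -2791.9 kJ/min = -46.531 kW
Heat removed = 167510 kJ/h

Q_out = 168000 kJ/h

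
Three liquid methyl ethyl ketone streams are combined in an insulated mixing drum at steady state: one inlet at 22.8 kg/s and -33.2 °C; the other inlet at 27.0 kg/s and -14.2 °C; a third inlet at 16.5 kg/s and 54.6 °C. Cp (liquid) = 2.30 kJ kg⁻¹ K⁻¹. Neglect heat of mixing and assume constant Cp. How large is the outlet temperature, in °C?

T_out = -3.61 °C

Adiabatic, steady state ⇒ Σ ṁᵢCp,ᵢ(T_out − Tᵢ) = 0
Σ ṁᵢCp,ᵢTᵢ = 22.8×2.30×-33.2 + 27.0×2.30×-14.2 + 16.5×2.30×54.6 = -550.76
Σ ṁᵢCp,ᵢ = 22.8×2.30 + 27.0×2.30 + 16.5×2.30 = 152.49
T_out = -550.76 / 152.49 = -3.6118 °C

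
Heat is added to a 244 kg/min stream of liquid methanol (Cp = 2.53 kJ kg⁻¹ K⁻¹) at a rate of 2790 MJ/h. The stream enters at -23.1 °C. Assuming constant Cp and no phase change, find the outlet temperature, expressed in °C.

T_out = 52.2 °C

Q = 2790 MJ/h = 46500 kJ/min
ΔT = Q/(ṁ·Cp) = 46500/(244×2.53) = 75.326 K
T_out = -23.1 + 75.326 = 52.226 °C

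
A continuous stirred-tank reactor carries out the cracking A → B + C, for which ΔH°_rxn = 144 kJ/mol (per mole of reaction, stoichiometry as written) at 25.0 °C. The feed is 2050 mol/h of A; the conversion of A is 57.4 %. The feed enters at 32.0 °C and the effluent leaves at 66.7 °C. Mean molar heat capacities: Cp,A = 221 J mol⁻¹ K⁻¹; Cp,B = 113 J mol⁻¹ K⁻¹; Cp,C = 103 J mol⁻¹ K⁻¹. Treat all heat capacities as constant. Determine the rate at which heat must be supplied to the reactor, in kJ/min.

Q_in = 3080 kJ/min

Extent of reaction ξ = 0.574 × 2050 = 1176.7 mol/h
Reaction term: ξ·ΔH°_rxn = 1176.7 × 144 = 169440 kJ/h
Sensible, feed 32.0→25 °C: -3171.3 kJ/h
Outlet flows (mol/h): A 873.3, B 1176.7, C 1176.7
Sensible, products 25→66.7 °C: 18647 kJ/h
Q = ΔH = 184920 kJ/h = 51.367 kW
Heat supplied = 3082 kJ/min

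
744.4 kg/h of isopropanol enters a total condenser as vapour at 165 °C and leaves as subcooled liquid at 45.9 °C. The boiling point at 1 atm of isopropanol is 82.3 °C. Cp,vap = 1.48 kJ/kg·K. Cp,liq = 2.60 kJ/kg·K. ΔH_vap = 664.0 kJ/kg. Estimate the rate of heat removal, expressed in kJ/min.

vapour 165→82.3 °C: -122.4 kJ/kg
condensation at 82.3 °C: -664 kJ/kg
liquid 82.3→45.9 °C: -94.64 kJ/kg
Δh = -122.4 + -664 + -94.64 = -881.04 kJ/kg
Q = ṁ·Δh = 744.4 kg/h × -881.04 kJ/kg = -655840 kJ/h
|Q| = 182.18 kW = 10931 kJ/min

Q_c = 10900 kJ/min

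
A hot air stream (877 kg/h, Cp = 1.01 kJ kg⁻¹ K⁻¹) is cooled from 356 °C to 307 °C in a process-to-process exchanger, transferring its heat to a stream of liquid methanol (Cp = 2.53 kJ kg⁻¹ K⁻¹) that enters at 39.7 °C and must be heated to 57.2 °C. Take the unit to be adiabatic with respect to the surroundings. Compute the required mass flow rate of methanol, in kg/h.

Heat released by hot stream: Q = 877 × 1.01 × (356 − 307) = 43403 kJ/h
Energy balance on cold side (adiabatic exchanger): Q = ṁ_c·Cp_c·(T_c,out − T_c,in)
ṁ_c = 43403 / [2.53 × (57.2 − 39.7)] = 980.3 kg/h

ṁ_c = 980 kg/h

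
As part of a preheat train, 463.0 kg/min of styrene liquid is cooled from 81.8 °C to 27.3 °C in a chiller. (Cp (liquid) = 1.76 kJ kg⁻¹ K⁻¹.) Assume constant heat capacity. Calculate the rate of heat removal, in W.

Q = ṁ·Cp·ΔT = 463.0 × 1.76 × (27.3 − 81.8) = -44411 kJ/min
Converting: 44411 / 60 s = 740.18 kW
Cooling duty = 740180 W

Q_c = 740000 W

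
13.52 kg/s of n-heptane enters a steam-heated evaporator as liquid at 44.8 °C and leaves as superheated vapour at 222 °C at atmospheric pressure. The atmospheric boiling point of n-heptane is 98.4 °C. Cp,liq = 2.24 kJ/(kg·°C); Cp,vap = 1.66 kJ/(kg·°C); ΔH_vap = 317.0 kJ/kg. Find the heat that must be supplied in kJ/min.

Q = 521000 kJ/min

liquid 44.8→98.4 °C: 120.06 kJ/kg
vaporisation at 98.4 °C: 317 kJ/kg
vapour 98.4→222 °C: 205.18 kJ/kg
Δh = 120.06 + 317 + 205.18 = 642.24 kJ/kg
Q = ṁ·Δh = 13.52 kg/s × 642.24 kJ/kg = 8683.1 kJ/s
|Q| = 8683.1 kW = 520990 kJ/min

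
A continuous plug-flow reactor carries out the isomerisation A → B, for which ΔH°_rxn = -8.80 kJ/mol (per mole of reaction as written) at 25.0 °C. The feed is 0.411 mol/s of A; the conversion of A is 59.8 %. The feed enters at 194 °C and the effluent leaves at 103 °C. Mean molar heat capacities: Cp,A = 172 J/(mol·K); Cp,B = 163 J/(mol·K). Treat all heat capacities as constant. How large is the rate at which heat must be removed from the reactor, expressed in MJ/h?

Extent of reaction ξ = 0.598 × 0.411 = 0.24578 mol/s
Reaction term: ξ·ΔH°_rxn = 0.24578 × -8.80 = -2.1628 kJ/s
Sensible, feed 194→25 °C: -11.947 kJ/s
Outlet flows (mol/s): A 0.16522, B 0.24578
Sensible, products 25→103 °C: 5.3414 kJ/s
Q = ΔH = -8.7684 kJ/s = -8.7684 kW
Heat removed = 31.566 MJ/h

Q_out = 31.6 MJ/h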